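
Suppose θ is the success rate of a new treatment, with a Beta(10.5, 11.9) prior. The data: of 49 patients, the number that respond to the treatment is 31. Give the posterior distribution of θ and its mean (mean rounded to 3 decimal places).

Posterior: Beta(41.5, 29.9); mean ≈ 0.581

The binomial likelihood is conjugate to the Beta prior: with 31 successes and 18 failures, the posterior is Beta(10.5+31, 11.9+18) = Beta(41.5, 29.9).
Posterior mean = α/(α+β) = 41.5/71.4 = 0.581.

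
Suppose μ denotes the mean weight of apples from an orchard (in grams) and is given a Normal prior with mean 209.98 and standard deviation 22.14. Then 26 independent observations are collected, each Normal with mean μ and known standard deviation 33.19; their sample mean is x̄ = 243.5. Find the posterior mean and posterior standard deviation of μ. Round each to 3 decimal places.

Posterior mean ≈ 240.833; posterior SD ≈ 6.245

Prior precision 1/τ₀² = 1/22.14² = 0.00204007; data precision n/σ² = 26/33.19² = 0.0236025.
Posterior precision = 0.00204007 + 0.0236025 = 0.0256426, giving posterior SD = 1/√0.0256426 = 6.245.
Posterior mean = (0.00204007·209.98 + 0.0236025·243.5) / 0.0256426 = 240.833.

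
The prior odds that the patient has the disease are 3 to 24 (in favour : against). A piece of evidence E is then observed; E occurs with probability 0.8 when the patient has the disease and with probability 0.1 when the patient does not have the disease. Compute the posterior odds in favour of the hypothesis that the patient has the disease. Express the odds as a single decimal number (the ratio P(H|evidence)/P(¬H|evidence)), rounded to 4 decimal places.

Posterior odds ≈ 1.0000

Prior odds = 3/24 = 0.12500.
Likelihood ratio for E = 0.8/0.1 = 8.0000.
Posterior odds = prior odds × LR = 1.0000.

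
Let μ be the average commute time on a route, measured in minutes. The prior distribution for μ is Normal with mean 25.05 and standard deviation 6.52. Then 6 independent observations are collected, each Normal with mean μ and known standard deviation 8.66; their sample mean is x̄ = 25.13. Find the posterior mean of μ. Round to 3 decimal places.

Prior precision 1/τ₀² = 1/6.52² = 0.0235237; data precision n/σ² = 6/8.66² = 0.0800047.
Posterior precision = 0.0235237 + 0.0800047 = 0.103528.
Posterior mean = (0.0235237·25.05 + 0.0800047·25.13) / 0.103528 = 25.112.

Posterior mean ≈ 25.112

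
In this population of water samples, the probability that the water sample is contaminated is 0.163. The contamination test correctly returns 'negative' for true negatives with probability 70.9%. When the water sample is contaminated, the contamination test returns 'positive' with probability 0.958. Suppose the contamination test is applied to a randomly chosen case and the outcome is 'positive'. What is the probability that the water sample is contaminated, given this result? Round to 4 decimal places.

Write H for 'the water sample is contaminated'. Prior odds H:¬H = 0.163/0.837 = 0.19474. For the 'positive' outcome, the likelihood ratio is 0.958/0.291 = 3.2921.
Posterior odds = 0.19474 × 3.2921 = 0.64111, so P(H|E) = 0.64111/(1+0.64111) = 0.3907.

P(H | E) ≈ 0.3907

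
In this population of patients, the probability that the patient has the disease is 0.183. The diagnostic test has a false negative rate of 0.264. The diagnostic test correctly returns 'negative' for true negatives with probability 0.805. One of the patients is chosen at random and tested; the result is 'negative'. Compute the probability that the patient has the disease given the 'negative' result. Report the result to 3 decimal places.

Write H for 'the patient has the disease'. Prior odds H:¬H = 0.183/0.817 = 0.22399. For the 'negative' outcome, the likelihood ratio is 0.264/0.805 = 0.32795.
Posterior odds = 0.22399 × 0.32795 = 0.073458, so P(H|E) = 0.073458/(1+0.073458) = 0.068.

P(H | E) ≈ 0.068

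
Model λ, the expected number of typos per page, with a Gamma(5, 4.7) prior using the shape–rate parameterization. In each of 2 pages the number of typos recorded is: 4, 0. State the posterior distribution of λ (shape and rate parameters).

Total count ∑xᵢ = 4 over n = 2 pages.
Gamma is conjugate to the Poisson likelihood: posterior is Gamma(shape = 5+4 = 9, rate = 4.7+2 = 6.7).

Posterior: Gamma(shape=9, rate=6.7)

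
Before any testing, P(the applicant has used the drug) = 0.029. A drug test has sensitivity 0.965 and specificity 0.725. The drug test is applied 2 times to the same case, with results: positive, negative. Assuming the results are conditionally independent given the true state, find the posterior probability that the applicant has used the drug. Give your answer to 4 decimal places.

With H the event that the applicant has used the drug, the joint likelihood of the observed sequence is P(data|H) = 0.965·0.035 = 0.033775 and P(data|¬H) = 0.275·0.725 = 0.19937.
Bayes: P(H|data) = 0.029·0.033775 / (0.029·0.033775 + 0.971·0.19937) = 0.00097948/0.19457 = 0.0050.

Posterior P(H) ≈ 0.0050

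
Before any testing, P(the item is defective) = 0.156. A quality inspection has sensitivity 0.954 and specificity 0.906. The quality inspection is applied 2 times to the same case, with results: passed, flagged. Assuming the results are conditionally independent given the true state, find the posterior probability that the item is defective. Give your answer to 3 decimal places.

Posterior P(H) ≈ 0.087

Let H be the event that the item is defective; start with P(H) = 0.156. P('flagged'|H) = 0.954, P('flagged'|¬H) = 0.094.
Update on result 1 ('passed'): P(H) ← 0.046·0.1560 / (0.046·0.1560 + 0.906·0.8440) = 0.0071760/0.77184 = 0.0093.
Update on result 2 ('flagged'): P(H) ← 0.954·0.0093 / (0.954·0.0093 + 0.094·0.9907) = 0.0088696/0.10200 = 0.0870.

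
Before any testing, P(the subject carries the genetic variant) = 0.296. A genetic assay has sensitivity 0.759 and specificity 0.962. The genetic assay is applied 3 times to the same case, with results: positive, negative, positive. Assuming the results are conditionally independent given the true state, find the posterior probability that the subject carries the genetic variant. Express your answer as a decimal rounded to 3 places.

Posterior P(H) ≈ 0.977

Let H be the event that the subject carries the genetic variant; start with P(H) = 0.296. P('positive'|H) = 0.759, P('positive'|¬H) = 0.038.
Update on result 1 ('positive'): P(H) ← 0.759·0.2960 / (0.759·0.2960 + 0.038·0.7040) = 0.22466/0.25142 = 0.8936.
Update on result 2 ('negative'): P(H) ← 0.241·0.8936 / (0.241·0.8936 + 0.962·0.1064) = 0.21536/0.31772 = 0.6778.
Update on result 3 ('positive'): P(H) ← 0.759·0.6778 / (0.759·0.6778 + 0.038·0.3222) = 0.51447/0.52671 = 0.9768.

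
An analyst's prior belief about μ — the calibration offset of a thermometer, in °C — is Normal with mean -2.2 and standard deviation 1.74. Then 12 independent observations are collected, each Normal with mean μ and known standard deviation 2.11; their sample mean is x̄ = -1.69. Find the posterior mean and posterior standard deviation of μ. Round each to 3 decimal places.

With known σ, the Normal prior is conjugate. Weight on the data is w = (n/σ²)/(n/σ² + 1/τ₀²) = 2.69536/(2.69536+0.330295) = 0.89084.
Posterior mean = w·x̄ + (1−w)·μ₀ = 0.89084·-1.69 + 0.10916·-2.2 = -1.746. Posterior variance = 1/(2.69536+0.330295) = 0.330507, so SD = 0.575.

Posterior mean ≈ -1.746; posterior SD ≈ 0.575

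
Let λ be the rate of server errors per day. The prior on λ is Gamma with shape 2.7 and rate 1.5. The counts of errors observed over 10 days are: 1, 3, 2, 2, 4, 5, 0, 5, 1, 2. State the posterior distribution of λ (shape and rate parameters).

Posterior: Gamma(shape=27.7, rate=11.5)

Total count ∑xᵢ = 25 over n = 10 days.
Gamma is conjugate to the Poisson likelihood: posterior is Gamma(shape = 2.7+25 = 27.7, rate = 1.5+10 = 11.5).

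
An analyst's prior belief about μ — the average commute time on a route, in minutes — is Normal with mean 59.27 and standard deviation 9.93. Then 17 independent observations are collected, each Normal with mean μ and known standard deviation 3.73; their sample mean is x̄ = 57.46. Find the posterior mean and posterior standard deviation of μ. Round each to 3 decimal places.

With known σ, the Normal prior is conjugate. Weight on the data is w = (n/σ²)/(n/σ² + 1/τ₀²) = 1.22189/(1.22189+0.0101415) = 0.99177.
Posterior mean = w·x̄ + (1−w)·μ₀ = 0.99177·57.46 + 0.0082315·59.27 = 57.475. Posterior variance = 1/(1.22189+0.0101415) = 0.811669, so SD = 0.901.

Posterior mean ≈ 57.475; posterior SD ≈ 0.901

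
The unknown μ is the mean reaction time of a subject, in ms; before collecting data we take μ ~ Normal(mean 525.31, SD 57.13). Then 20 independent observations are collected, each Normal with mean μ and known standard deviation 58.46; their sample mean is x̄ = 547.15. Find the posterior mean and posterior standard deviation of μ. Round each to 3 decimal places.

Prior precision 1/τ₀² = 1/57.13² = 0.00030639; data precision n/σ² = 20/58.46² = 0.00585211.
Posterior precision = 0.00030639 + 0.00585211 = 0.00615850, giving posterior SD = 1/√0.00615850 = 12.743.
Posterior mean = (0.00030639·525.31 + 0.00585211·547.15) / 0.00615850 = 546.063.

Posterior mean ≈ 546.063; posterior SD ≈ 12.743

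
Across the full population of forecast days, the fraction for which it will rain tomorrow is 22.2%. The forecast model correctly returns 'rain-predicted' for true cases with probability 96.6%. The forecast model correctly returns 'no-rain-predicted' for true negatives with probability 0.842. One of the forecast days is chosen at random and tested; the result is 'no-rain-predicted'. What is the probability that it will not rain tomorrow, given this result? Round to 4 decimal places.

Let H be the event that it will rain tomorrow. P(H) = 0.222, so P(¬H) = 0.778. With E the 'no-rain-predicted' result, P(E|H) = 0.034 and P(E|¬H) = 0.842.
P(E) = 0.034·0.222 + 0.842·0.778 = 0.0075480 + 0.65508 = 0.66262.
By Bayes' theorem, P(H|E) = 0.0075480 / 0.66262 = 0.0114. Hence P(¬H|E) = 1 − 0.0114 = 0.9886.

P(¬H | E) ≈ 0.9886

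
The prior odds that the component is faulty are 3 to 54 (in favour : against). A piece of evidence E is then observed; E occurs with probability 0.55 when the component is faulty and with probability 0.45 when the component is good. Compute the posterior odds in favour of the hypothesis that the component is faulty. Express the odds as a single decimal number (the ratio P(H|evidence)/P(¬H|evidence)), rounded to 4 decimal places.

Prior odds = 3/54 = 0.055556.
Likelihood ratio for E = 0.55/0.45 = 1.2222.
Posterior odds = prior odds × LR = 0.067901.

Posterior odds ≈ 0.0679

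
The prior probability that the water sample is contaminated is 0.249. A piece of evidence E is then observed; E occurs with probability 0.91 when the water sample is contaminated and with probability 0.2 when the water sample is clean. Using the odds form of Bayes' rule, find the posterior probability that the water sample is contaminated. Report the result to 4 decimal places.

Posterior probability ≈ 0.6014

Prior odds = 0.249/(1−0.249) = 0.33156.
Likelihood ratio for E = 0.91/0.2 = 4.5500.
Posterior odds = prior odds × LR = 1.5086.
Posterior probability = odds/(1+odds) = 1.5086/2.5086 = 0.6014.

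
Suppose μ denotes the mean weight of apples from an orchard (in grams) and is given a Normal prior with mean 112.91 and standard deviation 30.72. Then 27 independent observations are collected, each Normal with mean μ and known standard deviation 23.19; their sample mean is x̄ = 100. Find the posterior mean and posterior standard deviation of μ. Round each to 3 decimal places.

Posterior mean ≈ 100.267; posterior SD ≈ 4.417

Prior precision 1/τ₀² = 1/30.72² = 0.00105964; data precision n/σ² = 27/23.19² = 0.0502068.
Posterior precision = 0.00105964 + 0.0502068 = 0.0512664, giving posterior SD = 1/√0.0512664 = 4.417.
Posterior mean = (0.00105964·112.91 + 0.0502068·100) / 0.0512664 = 100.267.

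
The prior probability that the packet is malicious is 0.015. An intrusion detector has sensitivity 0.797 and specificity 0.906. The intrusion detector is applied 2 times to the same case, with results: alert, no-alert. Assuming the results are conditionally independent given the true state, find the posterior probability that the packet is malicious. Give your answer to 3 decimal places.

With H the event that the packet is malicious, the joint likelihood of the observed sequence is P(data|H) = 0.797·0.203 = 0.16179 and P(data|¬H) = 0.094·0.906 = 0.085164.
Bayes: P(H|data) = 0.015·0.16179 / (0.015·0.16179 + 0.985·0.085164) = 0.0024269/0.086313 = 0.0281.

Posterior P(H) ≈ 0.028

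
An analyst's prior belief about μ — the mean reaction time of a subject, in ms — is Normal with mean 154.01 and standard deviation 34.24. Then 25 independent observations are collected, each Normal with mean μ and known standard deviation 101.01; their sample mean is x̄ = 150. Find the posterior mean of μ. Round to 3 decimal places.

Posterior mean ≈ 151.035

Prior precision 1/τ₀² = 1/34.24² = 0.00085297; data precision n/σ² = 25/101.01² = 0.00245025.
Posterior precision = 0.00085297 + 0.00245025 = 0.00330322.
Posterior mean = (0.00085297·154.01 + 0.00245025·150) / 0.00330322 = 151.035.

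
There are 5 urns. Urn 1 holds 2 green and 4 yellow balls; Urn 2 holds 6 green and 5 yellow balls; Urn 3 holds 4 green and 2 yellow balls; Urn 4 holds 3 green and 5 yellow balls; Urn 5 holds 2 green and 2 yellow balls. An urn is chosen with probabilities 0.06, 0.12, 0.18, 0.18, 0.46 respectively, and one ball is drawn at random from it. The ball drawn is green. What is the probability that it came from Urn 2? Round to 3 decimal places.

Tabulate prior·likelihood by source: [1] prior 0.06, lik 0.3333, product 0.02000; [2] prior 0.12, lik 0.5455, product 0.06545; [3] prior 0.18, lik 0.6667, product 0.1200; [4] prior 0.18, lik 0.375, product 0.06750; [5] prior 0.46, lik 0.5, product 0.2300.
Normalizing constant = 0.50295; the posterior for Urn 2 is its product over the sum, 0.06545/0.50295 = 0.130.

Posterior probability ≈ 0.130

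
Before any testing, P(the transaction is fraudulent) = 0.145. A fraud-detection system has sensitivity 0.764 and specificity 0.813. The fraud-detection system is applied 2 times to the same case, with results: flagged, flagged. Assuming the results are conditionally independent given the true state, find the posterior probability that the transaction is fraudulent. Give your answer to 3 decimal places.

Posterior P(H) ≈ 0.739

With H the event that the transaction is fraudulent, the joint likelihood of the observed sequence is P(data|H) = 0.764·0.764 = 0.58370 and P(data|¬H) = 0.187·0.187 = 0.034969.
Bayes: P(H|data) = 0.145·0.58370 / (0.145·0.58370 + 0.855·0.034969) = 0.084636/0.11453 = 0.7390.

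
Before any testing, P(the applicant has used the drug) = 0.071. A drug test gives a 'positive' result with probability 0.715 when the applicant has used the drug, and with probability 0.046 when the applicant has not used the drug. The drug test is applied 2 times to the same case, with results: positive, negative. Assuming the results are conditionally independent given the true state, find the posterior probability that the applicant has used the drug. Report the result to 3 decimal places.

Posterior P(H) ≈ 0.262

With H the event that the applicant has used the drug, the joint likelihood of the observed sequence is P(data|H) = 0.715·0.285 = 0.20377 and P(data|¬H) = 0.046·0.954 = 0.043884.
Bayes: P(H|data) = 0.071·0.20377 / (0.071·0.20377 + 0.929·0.043884) = 0.014468/0.055236 = 0.2619.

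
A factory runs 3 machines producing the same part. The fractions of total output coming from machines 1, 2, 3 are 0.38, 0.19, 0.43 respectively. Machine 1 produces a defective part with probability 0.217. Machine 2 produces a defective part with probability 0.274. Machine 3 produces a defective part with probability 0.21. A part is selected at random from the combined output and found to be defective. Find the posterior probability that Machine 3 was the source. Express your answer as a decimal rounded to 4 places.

P(defective|M1) = 0.217; P(defective|M2) = 0.274; P(defective|M3) = 0.21.
Prior × likelihood for each source: 0.38·0.217=0.08246, 0.19·0.274=0.05206, 0.43·0.21=0.09030. Summing gives P(defective) = 0.22482.
P(Machine 3 | defective) = 0.09030 / 0.22482 = 0.4017.

Posterior probability ≈ 0.4017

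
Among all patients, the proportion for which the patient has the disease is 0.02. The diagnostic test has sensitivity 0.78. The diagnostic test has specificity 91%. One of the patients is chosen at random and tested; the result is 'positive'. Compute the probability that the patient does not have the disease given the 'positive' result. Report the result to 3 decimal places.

P(¬H | E) ≈ 0.850

Let H be the event that the patient has the disease. P(H) = 0.02, so P(¬H) = 0.98. With E the 'positive' result, P(E|H) = 0.78 and P(E|¬H) = 0.09.
P(E) = 0.78·0.02 + 0.09·0.98 = 0.015600 + 0.088200 = 0.10380.
By Bayes' theorem, P(H|E) = 0.015600 / 0.10380 = 0.150. Hence P(¬H|E) = 1 − 0.150 = 0.850.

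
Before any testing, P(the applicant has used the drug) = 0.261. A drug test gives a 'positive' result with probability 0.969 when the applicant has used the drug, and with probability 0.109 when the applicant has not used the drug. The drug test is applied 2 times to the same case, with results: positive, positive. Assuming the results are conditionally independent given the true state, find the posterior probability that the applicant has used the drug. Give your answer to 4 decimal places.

Posterior P(H) ≈ 0.9654

Let H be the event that the applicant has used the drug; start with P(H) = 0.261. P('positive'|H) = 0.969, P('positive'|¬H) = 0.109.
Update on result 1 ('positive'): P(H) ← 0.969·0.2610 / (0.969·0.2610 + 0.109·0.7390) = 0.25291/0.33346 = 0.7584.
Update on result 2 ('positive'): P(H) ← 0.969·0.7584 / (0.969·0.7584 + 0.109·0.2416) = 0.73493/0.76126 = 0.9654.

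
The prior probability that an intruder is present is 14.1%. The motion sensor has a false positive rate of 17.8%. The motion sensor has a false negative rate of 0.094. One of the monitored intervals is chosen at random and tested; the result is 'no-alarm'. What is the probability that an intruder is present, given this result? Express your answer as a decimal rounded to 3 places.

P(H | E) ≈ 0.018

Let H be the event that an intruder is present. P(H) = 0.141, so P(¬H) = 0.859. With E the 'no-alarm' result, P(E|H) = 0.094 and P(E|¬H) = 0.822.
P(E) = 0.094·0.141 + 0.822·0.859 = 0.013254 + 0.70610 = 0.71935.
By Bayes' theorem, P(H|E) = 0.013254 / 0.71935 = 0.018.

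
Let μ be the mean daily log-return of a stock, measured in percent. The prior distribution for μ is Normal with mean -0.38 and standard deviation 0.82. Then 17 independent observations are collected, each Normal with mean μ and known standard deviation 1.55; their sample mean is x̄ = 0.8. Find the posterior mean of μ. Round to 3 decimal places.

Posterior mean ≈ 0.595

With known σ, the Normal prior is conjugate. Weight on the data is w = (n/σ²)/(n/σ² + 1/τ₀²) = 7.07596/(7.07596+1.48721) = 0.82632.
Posterior mean = w·x̄ + (1−w)·μ₀ = 0.82632·0.8 + 0.17368·-0.38 = 0.595.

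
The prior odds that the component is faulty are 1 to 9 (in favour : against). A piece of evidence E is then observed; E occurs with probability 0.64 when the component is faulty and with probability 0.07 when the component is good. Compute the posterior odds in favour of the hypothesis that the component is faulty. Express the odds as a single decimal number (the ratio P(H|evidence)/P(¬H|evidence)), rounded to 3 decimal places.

Posterior odds ≈ 1.016

Prior odds = 1/9 = 0.11111. In log-odds, ln(0.11111) = -2.1972.
Add log likelihood ratio: ln(9.1429) = 2.2130.
Posterior log-odds = 0.015748, so posterior odds = exp(0.015748) = 1.0159.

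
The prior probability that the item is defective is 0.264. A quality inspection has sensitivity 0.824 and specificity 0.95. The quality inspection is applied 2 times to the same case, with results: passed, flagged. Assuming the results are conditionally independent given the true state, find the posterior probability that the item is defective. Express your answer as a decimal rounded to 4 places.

Posterior P(H) ≈ 0.5227

With H the event that the item is defective, the joint likelihood of the observed sequence is P(data|H) = 0.176·0.824 = 0.14502 and P(data|¬H) = 0.95·0.05 = 0.047500.
Bayes: P(H|data) = 0.264·0.14502 / (0.264·0.14502 + 0.736·0.047500) = 0.038286/0.073246 = 0.5227.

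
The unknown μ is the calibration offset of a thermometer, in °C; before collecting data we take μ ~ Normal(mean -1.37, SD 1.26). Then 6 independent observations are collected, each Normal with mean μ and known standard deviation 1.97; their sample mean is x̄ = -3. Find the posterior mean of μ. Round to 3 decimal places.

Prior precision 1/τ₀² = 1/1.26² = 0.629882; data precision n/σ² = 6/1.97² = 1.54603.
Posterior precision = 0.629882 + 1.54603 = 2.17591.
Posterior mean = (0.629882·-1.37 + 1.54603·-3) / 2.17591 = -2.528.

Posterior mean ≈ -2.528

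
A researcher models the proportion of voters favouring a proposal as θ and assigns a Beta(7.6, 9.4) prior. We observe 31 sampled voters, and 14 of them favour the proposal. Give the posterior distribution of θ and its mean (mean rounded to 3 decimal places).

Posterior: Beta(21.6, 26.4); mean ≈ 0.450

The binomial likelihood is conjugate to the Beta prior: with 14 successes and 17 failures, the posterior is Beta(7.6+14, 9.4+17) = Beta(21.6, 26.4).
Posterior mean = α/(α+β) = 21.6/48 = 0.450.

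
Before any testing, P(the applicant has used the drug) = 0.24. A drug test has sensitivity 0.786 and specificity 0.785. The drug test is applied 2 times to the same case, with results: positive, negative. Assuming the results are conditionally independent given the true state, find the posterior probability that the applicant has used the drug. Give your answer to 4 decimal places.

Posterior P(H) ≈ 0.2394

Let H be the event that the applicant has used the drug; start with P(H) = 0.24. P('positive'|H) = 0.786, P('positive'|¬H) = 0.215.
Update on result 1 ('positive'): P(H) ← 0.786·0.2400 / (0.786·0.2400 + 0.215·0.7600) = 0.18864/0.35204 = 0.5358.
Update on result 2 ('negative'): P(H) ← 0.214·0.5358 / (0.214·0.5358 + 0.785·0.4642) = 0.11467/0.47903 = 0.2394.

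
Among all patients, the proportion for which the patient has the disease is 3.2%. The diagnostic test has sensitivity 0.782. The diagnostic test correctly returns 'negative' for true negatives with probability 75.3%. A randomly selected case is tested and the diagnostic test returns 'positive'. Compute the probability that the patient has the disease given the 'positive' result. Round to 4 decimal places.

Write H for 'the patient has the disease'. Prior odds H:¬H = 0.032/0.968 = 0.033058. For the 'positive' outcome, the likelihood ratio is 0.782/0.247 = 3.1660.
Posterior odds = 0.033058 × 3.1660 = 0.10466, so P(H|E) = 0.10466/(1+0.10466) = 0.0947.

P(H | E) ≈ 0.0947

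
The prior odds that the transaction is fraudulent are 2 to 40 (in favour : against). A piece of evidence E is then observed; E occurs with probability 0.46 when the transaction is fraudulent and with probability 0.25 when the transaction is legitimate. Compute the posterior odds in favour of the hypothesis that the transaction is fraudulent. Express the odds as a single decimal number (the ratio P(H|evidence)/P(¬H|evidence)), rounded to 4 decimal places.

Posterior odds ≈ 0.0920

Prior odds = 2/40 = 0.050000. In log-odds, ln(0.050000) = -2.9957.
Add log likelihood ratio: ln(1.8400) = 0.60977.
Posterior log-odds = -2.3860, so posterior odds = exp(-2.3860) = 0.092000.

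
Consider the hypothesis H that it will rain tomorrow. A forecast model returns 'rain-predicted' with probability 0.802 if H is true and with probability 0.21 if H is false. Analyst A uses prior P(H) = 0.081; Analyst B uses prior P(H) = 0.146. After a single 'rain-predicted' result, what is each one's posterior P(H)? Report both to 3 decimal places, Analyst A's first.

Analyst A: 0.252; Analyst B: 0.395

The likelihood ratio for a 'rain-predicted' result is 0.802/0.21 = 3.8190.
Analyst A: prior odds 0.081/0.919 = 0.088139; posterior odds 0.33661; posterior probability 0.252.
Analyst B: prior odds 0.146/0.854 = 0.17096; posterior odds 0.65291; posterior probability 0.395.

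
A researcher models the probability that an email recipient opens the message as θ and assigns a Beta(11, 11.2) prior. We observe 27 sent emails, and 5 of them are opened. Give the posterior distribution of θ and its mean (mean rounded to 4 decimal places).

The binomial likelihood is conjugate to the Beta prior: with 5 successes and 22 failures, the posterior is Beta(11+5, 11.2+22) = Beta(16, 33.2).
E[θ | data] = 16/(16+33.2) = 0.3252.

Posterior: Beta(16, 33.2); mean ≈ 0.3252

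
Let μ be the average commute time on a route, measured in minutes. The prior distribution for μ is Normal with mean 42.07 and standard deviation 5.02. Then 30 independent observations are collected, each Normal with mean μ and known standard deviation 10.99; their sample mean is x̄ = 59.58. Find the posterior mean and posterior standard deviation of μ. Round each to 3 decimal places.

Posterior mean ≈ 57.168; posterior SD ≈ 1.863

With known σ, the Normal prior is conjugate. Weight on the data is w = (n/σ²)/(n/σ² + 1/τ₀²) = 0.248385/(0.248385+0.0396819) = 0.86225.
Posterior mean = w·x̄ + (1−w)·μ₀ = 0.86225·59.58 + 0.13775·42.07 = 57.168. Posterior variance = 1/(0.248385+0.0396819) = 3.47141, so SD = 1.863.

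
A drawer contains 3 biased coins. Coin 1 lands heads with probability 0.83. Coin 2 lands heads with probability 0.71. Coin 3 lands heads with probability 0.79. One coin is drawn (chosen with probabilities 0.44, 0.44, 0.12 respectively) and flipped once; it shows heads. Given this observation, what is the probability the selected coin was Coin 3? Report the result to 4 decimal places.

Tabulate prior·likelihood by source: [1] prior 0.44, lik 0.83, product 0.3652; [2] prior 0.44, lik 0.71, product 0.3124; [3] prior 0.12, lik 0.79, product 0.09480.
Normalizing constant = 0.77240; the posterior for Coin 3 is its product over the sum, 0.09480/0.77240 = 0.1227.

Posterior probability ≈ 0.1227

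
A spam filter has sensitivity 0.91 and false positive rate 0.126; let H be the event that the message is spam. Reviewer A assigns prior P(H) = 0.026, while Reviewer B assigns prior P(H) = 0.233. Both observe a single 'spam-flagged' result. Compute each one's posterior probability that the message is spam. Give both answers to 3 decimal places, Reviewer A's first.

Reviewer A: 0.162; Reviewer B: 0.687

P('+'|H) = 0.91, P('+'|¬H) = 0.126.
Reviewer A: numerator 0.91·0.026 = 0.023660; evidence = 0.023660+0.126·0.974 = 0.14638; posterior = 0.162.
Reviewer B: numerator 0.91·0.233 = 0.21203; evidence = 0.21203+0.126·0.767 = 0.30867; posterior = 0.687.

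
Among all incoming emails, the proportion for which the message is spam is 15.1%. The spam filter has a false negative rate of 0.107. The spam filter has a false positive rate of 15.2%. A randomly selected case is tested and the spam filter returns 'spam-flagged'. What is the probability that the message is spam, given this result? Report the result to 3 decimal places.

P(H | E) ≈ 0.511

Let H be the event that the message is spam. P(H) = 0.151, so P(¬H) = 0.849. With E the 'spam-flagged' result, P(E|H) = 0.893 and P(E|¬H) = 0.152.
P(E) = 0.893·0.151 + 0.152·0.849 = 0.13484 + 0.12905 = 0.26389.
By Bayes' theorem, P(H|E) = 0.13484 / 0.26389 = 0.511.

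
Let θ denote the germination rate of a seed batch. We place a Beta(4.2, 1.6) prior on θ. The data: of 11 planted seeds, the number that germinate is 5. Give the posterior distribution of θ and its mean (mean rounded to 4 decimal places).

The binomial likelihood is conjugate to the Beta prior: with 5 successes and 6 failures, the posterior is Beta(4.2+5, 1.6+6) = Beta(9.2, 7.6).
Posterior mean = α/(α+β) = 9.2/16.8 = 0.5476.

Posterior: Beta(9.2, 7.6); mean ≈ 0.5476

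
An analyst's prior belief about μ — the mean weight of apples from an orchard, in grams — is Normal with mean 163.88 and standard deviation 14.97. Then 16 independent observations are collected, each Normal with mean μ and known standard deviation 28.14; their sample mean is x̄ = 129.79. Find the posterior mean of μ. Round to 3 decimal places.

Prior precision 1/τ₀² = 1/14.97² = 0.00446228; data precision n/σ² = 16/28.14² = 0.0202056.
Posterior precision = 0.00446228 + 0.0202056 = 0.0246679.
Posterior mean = (0.00446228·163.88 + 0.0202056·129.79) / 0.0246679 = 135.957.

Posterior mean ≈ 135.957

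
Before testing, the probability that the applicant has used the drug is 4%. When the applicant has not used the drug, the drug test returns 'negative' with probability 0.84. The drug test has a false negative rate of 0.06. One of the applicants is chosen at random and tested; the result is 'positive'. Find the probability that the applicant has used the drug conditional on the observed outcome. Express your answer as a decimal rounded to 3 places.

P(H | E) ≈ 0.197

Write H for 'the applicant has used the drug'. Prior odds H:¬H = 0.04/0.96 = 0.041667. For the 'positive' outcome, the likelihood ratio is 0.94/0.16 = 5.8750.
Posterior odds = 0.041667 × 5.8750 = 0.24479, so P(H|E) = 0.24479/(1+0.24479) = 0.197.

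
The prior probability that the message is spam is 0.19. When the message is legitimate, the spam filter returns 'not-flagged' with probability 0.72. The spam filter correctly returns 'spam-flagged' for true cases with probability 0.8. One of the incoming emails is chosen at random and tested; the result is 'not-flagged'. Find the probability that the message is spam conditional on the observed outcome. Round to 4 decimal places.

P(H | E) ≈ 0.0612

Write H for 'the message is spam'. Prior odds H:¬H = 0.19/0.81 = 0.23457. For the 'not-flagged' outcome, the likelihood ratio is 0.2/0.72 = 0.27778.
Posterior odds = 0.23457 × 0.27778 = 0.065158, so P(H|E) = 0.065158/(1+0.065158) = 0.0612.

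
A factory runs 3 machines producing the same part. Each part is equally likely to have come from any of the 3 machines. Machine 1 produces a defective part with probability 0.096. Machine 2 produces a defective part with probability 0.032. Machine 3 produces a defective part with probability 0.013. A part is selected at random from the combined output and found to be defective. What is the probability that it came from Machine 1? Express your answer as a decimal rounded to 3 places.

Posterior probability ≈ 0.681

P(defective|M1) = 0.096; P(defective|M2) = 0.032; P(defective|M3) = 0.013.
Prior × likelihood for each source: 0.333333·0.096=0.03200, 0.333333·0.032=0.01067, 0.333333·0.013=0.004333. Summing gives P(defective) = 0.047000.
P(Machine 1 | defective) = 0.03200 / 0.047000 = 0.681.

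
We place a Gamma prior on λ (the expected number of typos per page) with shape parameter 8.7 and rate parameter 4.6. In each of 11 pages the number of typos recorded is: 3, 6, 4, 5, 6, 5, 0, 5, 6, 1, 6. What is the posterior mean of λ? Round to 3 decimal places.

Posterior mean ≈ 3.571

Total count ∑xᵢ = 47 over n = 11 pages.
Gamma is conjugate to the Poisson likelihood: posterior is Gamma(shape = 8.7+47 = 55.7, rate = 4.6+11 = 15.6).
Posterior mean = shape/rate = 55.7/15.6 = 3.571.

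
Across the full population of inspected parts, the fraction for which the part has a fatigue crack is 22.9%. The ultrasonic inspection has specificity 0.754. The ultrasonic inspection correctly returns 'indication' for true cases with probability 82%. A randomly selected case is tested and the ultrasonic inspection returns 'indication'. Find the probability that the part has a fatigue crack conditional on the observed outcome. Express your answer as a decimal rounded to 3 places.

P(H | E) ≈ 0.498

Let H be the event that the part has a fatigue crack. P(H) = 0.229, so P(¬H) = 0.771. With E the 'indication' result, P(E|H) = 0.82 and P(E|¬H) = 0.246.
P(E) = 0.82·0.229 + 0.246·0.771 = 0.18778 + 0.18967 = 0.37745.
By Bayes' theorem, P(H|E) = 0.18778 / 0.37745 = 0.498.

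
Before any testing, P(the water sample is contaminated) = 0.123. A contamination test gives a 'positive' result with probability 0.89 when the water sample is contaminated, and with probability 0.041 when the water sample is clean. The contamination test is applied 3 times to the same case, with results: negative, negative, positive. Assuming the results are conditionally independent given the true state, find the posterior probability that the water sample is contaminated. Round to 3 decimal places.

Posterior P(H) ≈ 0.039

With H the event that the water sample is contaminated, the joint likelihood of the observed sequence is P(data|H) = 0.11·0.11·0.89 = 0.010769 and P(data|¬H) = 0.959·0.959·0.041 = 0.037707.
Bayes: P(H|data) = 0.123·0.010769 / (0.123·0.010769 + 0.877·0.037707) = 0.0013246/0.034394 = 0.0385.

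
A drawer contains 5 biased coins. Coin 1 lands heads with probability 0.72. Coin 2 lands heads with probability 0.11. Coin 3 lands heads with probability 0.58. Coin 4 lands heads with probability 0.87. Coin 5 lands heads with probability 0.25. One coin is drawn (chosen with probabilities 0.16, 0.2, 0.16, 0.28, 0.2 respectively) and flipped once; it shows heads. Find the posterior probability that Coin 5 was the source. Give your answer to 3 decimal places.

P(heads|C1) = 0.72; P(heads|C2) = 0.11; P(heads|C3) = 0.58; P(heads|C4) = 0.87; P(heads|C5) = 0.25.
Prior × likelihood for each source: 0.16·0.72=0.1152, 0.2·0.11=0.02200, 0.16·0.58=0.09280, 0.28·0.87=0.2436, 0.2·0.25=0.05000. Summing gives P(heads) = 0.52360.
P(Coin 5 | heads) = 0.05000 / 0.52360 = 0.095.

Posterior probability ≈ 0.095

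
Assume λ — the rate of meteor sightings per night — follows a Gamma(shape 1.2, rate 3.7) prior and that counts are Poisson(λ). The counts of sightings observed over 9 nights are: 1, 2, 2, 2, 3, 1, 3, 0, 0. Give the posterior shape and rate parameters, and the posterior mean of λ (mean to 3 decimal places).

The Poisson likelihood adds the total count to the shape and the number of exposure periods to the rate. Here ∑xᵢ = 14 and n = 9, so shape 1.2→15.2 and rate 3.7→12.7.
Posterior mean = shape/rate = 15.2/12.7 = 1.197.

Posterior: Gamma(shape=15.2, rate=12.7); mean ≈ 1.197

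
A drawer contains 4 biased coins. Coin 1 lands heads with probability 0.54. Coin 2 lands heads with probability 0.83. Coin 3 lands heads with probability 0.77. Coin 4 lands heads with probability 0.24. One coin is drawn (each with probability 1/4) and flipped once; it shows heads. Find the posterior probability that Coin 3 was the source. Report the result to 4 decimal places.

Posterior probability ≈ 0.3235

Tabulate prior·likelihood by source: [1] prior 0.25, lik 0.54, product 0.1350; [2] prior 0.25, lik 0.83, product 0.2075; [3] prior 0.25, lik 0.77, product 0.1925; [4] prior 0.25, lik 0.24, product 0.06000.
Normalizing constant = 0.59500; the posterior for Coin 3 is its product over the sum, 0.1925/0.59500 = 0.3235.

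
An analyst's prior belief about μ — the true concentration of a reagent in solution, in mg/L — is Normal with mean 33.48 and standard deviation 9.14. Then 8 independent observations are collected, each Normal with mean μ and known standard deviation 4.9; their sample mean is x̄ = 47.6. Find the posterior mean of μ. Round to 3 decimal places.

Posterior mean ≈ 47.110

Prior precision 1/τ₀² = 1/9.14² = 0.0119704; data precision n/σ² = 8/4.9² = 0.333195.
Posterior precision = 0.0119704 + 0.333195 = 0.345165.
Posterior mean = (0.0119704·33.48 + 0.333195·47.6) / 0.345165 = 47.110.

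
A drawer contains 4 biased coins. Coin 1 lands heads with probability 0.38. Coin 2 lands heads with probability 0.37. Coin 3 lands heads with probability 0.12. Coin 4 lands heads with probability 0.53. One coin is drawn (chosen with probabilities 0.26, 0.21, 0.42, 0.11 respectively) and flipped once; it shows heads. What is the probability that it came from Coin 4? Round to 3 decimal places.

Tabulate prior·likelihood by source: [1] prior 0.26, lik 0.38, product 0.09880; [2] prior 0.21, lik 0.37, product 0.07770; [3] prior 0.42, lik 0.12, product 0.05040; [4] prior 0.11, lik 0.53, product 0.05830.
Normalizing constant = 0.28520; the posterior for Coin 4 is its product over the sum, 0.05830/0.28520 = 0.204.

Posterior probability ≈ 0.204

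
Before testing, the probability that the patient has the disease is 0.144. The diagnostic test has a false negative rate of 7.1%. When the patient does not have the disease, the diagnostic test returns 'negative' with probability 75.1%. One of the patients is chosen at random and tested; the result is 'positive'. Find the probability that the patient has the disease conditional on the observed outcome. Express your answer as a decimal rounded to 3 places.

P(H | E) ≈ 0.386

Let H be the event that the patient has the disease. P(H) = 0.144, so P(¬H) = 0.856. With E the 'positive' result, P(E|H) = 0.929 and P(E|¬H) = 0.249.
P(E) = 0.929·0.144 + 0.249·0.856 = 0.13378 + 0.21314 = 0.34692.
By Bayes' theorem, P(H|E) = 0.13378 / 0.34692 = 0.386.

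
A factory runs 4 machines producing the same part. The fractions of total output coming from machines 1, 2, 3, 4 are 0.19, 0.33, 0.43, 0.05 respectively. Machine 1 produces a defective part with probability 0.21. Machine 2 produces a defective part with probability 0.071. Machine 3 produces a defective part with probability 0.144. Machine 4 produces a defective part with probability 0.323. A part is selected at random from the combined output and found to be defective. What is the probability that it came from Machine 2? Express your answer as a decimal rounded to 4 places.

Posterior probability ≈ 0.1657

P(defective|M1) = 0.21; P(defective|M2) = 0.071; P(defective|M3) = 0.144; P(defective|M4) = 0.323.
Prior × likelihood for each source: 0.19·0.21=0.03990, 0.33·0.071=0.02343, 0.43·0.144=0.06192, 0.05·0.323=0.01615. Summing gives P(defective) = 0.14140.
P(Machine 2 | defective) = 0.02343 / 0.14140 = 0.1657.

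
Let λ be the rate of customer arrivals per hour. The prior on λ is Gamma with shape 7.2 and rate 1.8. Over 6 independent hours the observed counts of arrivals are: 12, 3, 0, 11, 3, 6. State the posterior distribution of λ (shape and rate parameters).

Total count ∑xᵢ = 35 over n = 6 hours.
Gamma is conjugate to the Poisson likelihood: posterior is Gamma(shape = 7.2+35 = 42.2, rate = 1.8+6 = 7.8).

Posterior: Gamma(shape=42.2, rate=7.8)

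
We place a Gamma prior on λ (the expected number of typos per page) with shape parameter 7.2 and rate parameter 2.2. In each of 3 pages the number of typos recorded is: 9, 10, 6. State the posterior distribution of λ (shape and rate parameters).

The Poisson likelihood adds the total count to the shape and the number of exposure periods to the rate. Here ∑xᵢ = 25 and n = 3, so shape 7.2→32.2 and rate 2.2→5.2.

Posterior: Gamma(shape=32.2, rate=5.2)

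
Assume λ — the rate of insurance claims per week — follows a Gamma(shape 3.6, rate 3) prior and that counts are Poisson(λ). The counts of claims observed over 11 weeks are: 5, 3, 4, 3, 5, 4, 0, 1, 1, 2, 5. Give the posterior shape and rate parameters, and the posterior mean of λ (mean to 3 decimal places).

Total count ∑xᵢ = 33 over n = 11 weeks.
Gamma is conjugate to the Poisson likelihood: posterior is Gamma(shape = 3.6+33 = 36.6, rate = 3+11 = 14).
E[λ | data] = 36.6/14 = 2.614.

Posterior: Gamma(shape=36.6, rate=14); mean ≈ 2.614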